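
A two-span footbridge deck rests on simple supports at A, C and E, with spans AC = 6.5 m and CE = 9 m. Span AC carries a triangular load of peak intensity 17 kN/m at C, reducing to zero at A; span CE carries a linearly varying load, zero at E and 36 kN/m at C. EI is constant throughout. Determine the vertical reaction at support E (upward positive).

R_E = 39.23 kN

Release continuity at C by inserting a hinge; the redundant is the internal moment M_C. The primary structure is two simply-supported spans AC and CE.
Rotations at C on the released spans (each span's end-slope, ×1/EI):
  span AC: triangular load, peak 17: w₀L³/(45EI) = 103.7/EI
  span CE: triangular load, peak 36: w₀L³/(45EI) = 583.2/EI
  relative rotation θ_0 = (103.7 + 583.2)/EI = 686.9/EI
A unit hogging moment at C produces rotation L₁/(3EI) + L₂/(3EI) = 5.167/EI.
Slope continuity at C: θ_0 = M_C·5.167/EI, so M_C = 686.9/5.167 = 133 kN·m (hogging).
Span CE, ΣM about E: R_C^{CE}·9 = 972 + 133, so R_C^{CE} = 122.8 kN and R_E = 162 − 122.8 = 39.23 kN.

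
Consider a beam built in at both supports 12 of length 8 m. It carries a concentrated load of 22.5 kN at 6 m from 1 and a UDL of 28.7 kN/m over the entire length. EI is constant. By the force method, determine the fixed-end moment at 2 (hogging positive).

Take the two fixed-end moments M_1, M_2 as redundants; the released structure is the simple span 12.
On the primary (simply-supported) span, the end slopes from the loading are:
  at 1: point load 22.5 at a = 6: Pab(L + b)/(6LEI) = 56.25/EI
  at 2: point load 22.5 at a = 6: Pab(L + a)/(6LEI) = 78.75/EI
  at 1: UDL 28.7: wL³/(24EI) = 612.3/EI
  at 2: UDL 28.7: wL³/(24EI) = 612.3/EI
  θ_10 = 668.5/EI,  θ_20 = 691/EI
Flexibility coefficients: a unit moment at one end gives L/(3EI) there and L/(6EI) at the far end, so f₁₁ = f₂₂ = 2.667/EI and f₁₂ = f₂₁ = 1.333/EI.
Compatibility — zero rotation at each built-in end:
  2.667 M_1 + 1.333 M_2 = 668.5
  1.333 M_1 + 2.667 M_2 = 691
Solving the pair gives M_1 = 161.5 kN·m and M_2 = 178.4 kN·m (hogging).

M_2 = 178.4 kN·m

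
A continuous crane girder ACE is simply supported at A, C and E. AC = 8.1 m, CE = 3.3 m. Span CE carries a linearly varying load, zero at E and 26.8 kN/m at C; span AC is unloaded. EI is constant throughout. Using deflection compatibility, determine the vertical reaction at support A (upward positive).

R_A = -0.6953 kN

Release continuity at C by inserting a hinge; the redundant is the internal moment M_C. The primary structure is two simply-supported spans AC and CE.
Discontinuity in slope at C on the released structure — sum the simple-span end rotations:
  span CE: triangular load, peak 26.8: w₀L³/(45EI) = 21.4/EI
  relative rotation θ_0 = (0 + 21.4)/EI = 21.4/EI
A unit hogging moment at C produces rotation L₁/(3EI) + L₂/(3EI) = 3.8/EI.
Slope continuity at C: θ_0 = M_C·3.8/EI, so M_C = 21.4/3.8 = 5.632 kN·m (hogging).
Span AC, ΣM about A with M_C applied at C: R_C^{AC}·8.1 = 0 + 5.632, so R_C^{AC} = 0.6953 kN and R_A = 0 − 0.6953 = -0.6953 kN.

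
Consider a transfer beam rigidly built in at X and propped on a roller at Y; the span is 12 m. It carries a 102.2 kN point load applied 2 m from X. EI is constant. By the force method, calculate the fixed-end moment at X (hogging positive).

Release the roller at Y. Primary structure: cantilever fixed at X.
Downward deflection at the released point Y due to the loads:
  point load 102.2 at a = 2: Pa²(3L − a)/(6EI) = 2317/EI
Flexibility coefficient — unit upward force at Y: δ_{YY} = L³/(3EI) = 576/EI.
Compatibility at Y: δ_0 − R_Y·δ_{YY} = 0, so R_Y = 2317/576 = 4.022 kN.
Moment equilibrium about X: M_X = Σ(load moments about X) − R_Y·L = 204.4 − 4.022×12 = 156.1 kN·m.

M_X = 156.1 kN·m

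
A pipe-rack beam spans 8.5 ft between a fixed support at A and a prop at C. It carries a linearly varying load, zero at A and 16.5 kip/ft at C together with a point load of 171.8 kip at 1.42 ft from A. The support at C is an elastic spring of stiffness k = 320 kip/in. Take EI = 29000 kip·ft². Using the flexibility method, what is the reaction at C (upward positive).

Release the roller at C. Primary structure: cantilever fixed at A.
Primary-structure tip deflection at C by superposition:
  triangular load, peak 16.5 at the free end: 11w₀L⁴/(120EI) = 7895/EI
  point load 171.8 at a = 1.42: Pa²(3L − a)/(6EI) = 1390/EI
  δ_0 = 9286/EI
Flexibility coefficient — unit upward force at C: δ_{CC} = L³/(3EI) = 204.7/EI.
With EI = 29000 kip·ft²: δ_0 = 0.32019 ft and δ_{CC} = 0.007059 ft/kip.
Compatibility — the spring shortens by R_C/k under the reaction it provides: δ_0 − R_C·δ_{CC} = R_C/k. With 1/k = 1/(320×12) ft/kip = 0.00026 ft/kip, R_C = δ_0 / (δ_{CC} + 1/k) = 0.32019 / (0.007059 + 0.00026) = 43.75 kip.

R_C = 43.75 kip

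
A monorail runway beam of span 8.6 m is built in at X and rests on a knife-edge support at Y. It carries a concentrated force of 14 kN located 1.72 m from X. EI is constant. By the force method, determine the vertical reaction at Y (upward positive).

R_Y = 0.784 kN

Take the reaction at Y as the redundant and release it; the primary structure is a cantilever fixed at X.
Downward deflection at the released point Y due to the loads:
  point load 14 at a = 1.72: Pa²(3L − a)/(6EI) = 166.2/EI
Flexibility coefficient — unit upward force at Y: δ_{YY} = L³/(3EI) = 212/EI.
The prop prevents deflection at Y: R_Y = δ_0/δ_{YY} = 166.2/212 = 0.784 kN.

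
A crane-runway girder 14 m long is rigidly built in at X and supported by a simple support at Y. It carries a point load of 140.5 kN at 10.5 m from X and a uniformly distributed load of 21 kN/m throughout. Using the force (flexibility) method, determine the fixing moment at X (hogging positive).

Choose R_Y as the redundant. The primary structure is the cantilever fixed at X.
Primary-structure tip deflection at Y by superposition:
  point load 140.5 at a = 10.5: Pa²(3L − a)/(6EI) = 81323/EI
  UDL 21: wL⁴/(8EI) = 100842/EI
  δ_0 = 182165/EI
Tip deflection under a unit load at Y: L³/(3EI) = 914.7/EI.
Compatibility at Y: δ_0 − R_Y·δ_{YY} = 0, so R_Y = 182165/914.7 = 199.2 kN.
Moment equilibrium about X: M_X = Σ(load moments about X) − R_Y·L = 3533 − 199.2×14 = 745 kN·m.

M_X = 745 kN·m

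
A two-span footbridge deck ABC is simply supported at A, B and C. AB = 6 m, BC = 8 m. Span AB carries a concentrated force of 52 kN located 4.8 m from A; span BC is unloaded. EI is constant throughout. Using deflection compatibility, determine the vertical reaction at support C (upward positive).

R_C = -2.407 kN

Insert a hinge at B; M_B is the redundant, and each span becomes simply supported.
Discontinuity in slope at B on the released structure — sum the simple-span end rotations:
  span AB: point load 52 at a = 4.8: Pab(L + a)/(6LEI) = 89.86/EI
  relative rotation θ_0 = (89.86 + 0)/EI = 89.86/EI
A unit hogging moment at B produces rotation L₁/(3EI) + L₂/(3EI) = 4.667/EI.
Slope continuity at B: θ_0 = M_B·4.667/EI, so M_B = 89.86/4.667 = 19.25 kN·m (hogging).
Span BC, ΣM about C: R_B^{BC}·8 = 0 + 19.25, so R_B^{BC} = 2.407 kN and R_C = 0 − 2.407 = -2.407 kN.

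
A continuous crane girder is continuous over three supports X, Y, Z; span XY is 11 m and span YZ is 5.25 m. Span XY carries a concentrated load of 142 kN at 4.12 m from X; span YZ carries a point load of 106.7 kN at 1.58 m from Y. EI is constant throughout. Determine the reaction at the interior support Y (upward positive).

R_Y = 184.8 kN

Release continuity at Y by inserting a hinge; the redundant is the internal moment M_Y. The primary structure is two simply-supported spans XY and YZ.
Rotations at Y on the released spans (each span's end-slope, ×1/EI):
  span XY: point load 142 at a = 4.12: Pab(L + a)/(6LEI) = 922.1/EI
  span YZ: point load 106.7 at a = 1.58: Pab(L + b)/(6LEI) = 175.2/EI
  relative rotation θ_0 = (922.1 + 175.2)/EI = 1097/EI
A unit hogging moment at Y produces rotation L₁/(3EI) + L₂/(3EI) = 5.417/EI.
Slope continuity at Y: θ_0 = M_Y·5.417/EI, so M_Y = 1097/5.417 = 202.6 kN·m (hogging).
Span XY, ΣM about X with M_Y applied at Y: R_Y^{XY}·11 = 585 + 202.6, so R_Y^{XY} = 71.6 kN and R_X = 142 − 71.6 = 70.4 kN.
Span YZ, ΣM about Z: R_Y^{YZ}·5.25 = 391.6 + 202.6, so R_Y^{YZ} = 113.2 kN and R_Z = 106.7 − 113.2 = -6.475 kN.
R_Y = 71.6 + 113.2 = 184.8 kN.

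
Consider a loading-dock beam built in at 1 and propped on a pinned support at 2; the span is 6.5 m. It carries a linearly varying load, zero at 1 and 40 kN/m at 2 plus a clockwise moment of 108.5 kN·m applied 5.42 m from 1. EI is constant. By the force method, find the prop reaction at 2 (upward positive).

R_2 = 95.85 kN

Release the roller at 2. Primary structure: cantilever fixed at 1.
Free-end deflection of the primary structure under the applied loading (downward +):
  triangular load, peak 40 at the free end: 11w₀L⁴/(120EI) = 6545/EI
  clockwise couple 108.5 at a = 5.42: M₀a(2L − a)/(2EI) = 2229/EI
  δ_0 = 8774/EI
Flexibility coefficient — unit upward force at 2: δ_{22} = L³/(3EI) = 91.54/EI.
Compatibility at 2: δ_0 − R_2·δ_{22} = 0, so R_2 = 8774/91.54 = 95.85 kN.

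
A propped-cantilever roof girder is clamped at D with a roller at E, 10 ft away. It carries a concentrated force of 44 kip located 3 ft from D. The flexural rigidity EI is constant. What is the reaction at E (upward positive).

Release the roller at E. Primary structure: cantilever fixed at D.
Deflection at E on the released cantilever, summing each load's contribution:
  point load 44 at a = 3: Pa²(3L − a)/(6EI) = 1782/EI
Flexibility coefficient — unit upward force at E: δ_{EE} = L³/(3EI) = 333.3/EI.
Compatibility at E: δ_0 − R_E·δ_{EE} = 0, so R_E = 1782/333.3 = 5.346 kip.

R_E = 5.346 kip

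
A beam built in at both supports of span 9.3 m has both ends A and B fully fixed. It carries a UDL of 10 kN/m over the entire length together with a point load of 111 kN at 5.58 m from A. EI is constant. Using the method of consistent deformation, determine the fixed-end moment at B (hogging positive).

Release both end moments; the primary structure is a simply-supported span AB with redundants M_A and M_B.
Simple-span end rotations at A and B under the given loads:
  at A: UDL 10: wL³/(24EI) = 335.1/EI
  at B: UDL 10: wL³/(24EI) = 335.1/EI
  at A: point load 111 at a = 5.58: Pab(L + b)/(6LEI) = 537.6/EI
  at B: point load 111 at a = 5.58: Pab(L + a)/(6LEI) = 614.4/EI
  θ_A0 = 872.8/EI,  θ_B0 = 949.6/EI
Flexibility coefficients: a unit moment at one end gives L/(3EI) there and L/(6EI) at the far end, so f₁₁ = f₂₂ = 3.1/EI and f₁₂ = f₂₁ = 1.55/EI.
Compatibility — zero rotation at each built-in end:
  3.1 M_A + 1.55 M_B = 872.8
  1.55 M_A + 3.1 M_B = 949.6
Solving the pair gives M_A = 171.2 kN·m and M_B = 220.7 kN·m (hogging).

M_B = 220.7 kN·m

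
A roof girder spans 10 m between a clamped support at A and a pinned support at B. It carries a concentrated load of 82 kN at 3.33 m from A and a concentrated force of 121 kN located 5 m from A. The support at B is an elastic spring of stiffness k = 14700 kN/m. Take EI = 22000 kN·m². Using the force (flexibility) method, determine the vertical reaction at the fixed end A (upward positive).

R_A = 153.3 kN

Choose R_B as the redundant. The primary structure is the cantilever fixed at A.
Primary-structure tip deflection at B by superposition:
  point load 82 at a = 3.33: Pa²(3L − a)/(6EI) = 4042/EI
  point load 121 at a = 5: Pa²(3L − a)/(6EI) = 12604/EI
  δ_0 = 16646/EI
Tip deflection under a unit load at B: L³/(3EI) = 333.3/EI.
With EI = 22000 kN·m²: δ_0 = 0.75663 m and δ_{BB} = 0.015152 m/kN.
Compatibility — the spring shortens by R_B/k under the reaction it provides: δ_0 − R_B·δ_{BB} = R_B/k. With 1/k = 0.000068 m/kN, R_B = δ_0 / (δ_{BB} + 1/k) = 0.75663 / (0.015152 + 0.000068) = 49.71 kN.
Vertical equilibrium: R_A = ΣP − R_B = 203 − 49.71 = 153.3 kN.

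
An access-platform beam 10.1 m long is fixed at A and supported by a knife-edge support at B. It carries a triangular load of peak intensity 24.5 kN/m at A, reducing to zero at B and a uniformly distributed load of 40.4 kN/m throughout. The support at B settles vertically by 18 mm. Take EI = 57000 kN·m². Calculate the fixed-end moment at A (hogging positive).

M_A = 711.9 kN·m

Remove the prop at B; the released (primary) structure is a cantilever built in at A.
Primary-structure tip deflection at B by superposition:
  triangular load, peak 24.5 at the fixed end: w₀L⁴/(30EI) = 8498/EI
  UDL 40.4: wL⁴/(8EI) = 52551/EI
  δ_0 = 61049/EI
Flexibility coefficient — unit upward force at B: δ_{BB} = L³/(3EI) = 343.4/EI.
With EI = 57000 kN·m²: δ_0 = 1.071 m and δ_{BB} = 0.006025 m/kN.
Compatibility — the beam at B must follow the support down by 0.018 m: δ_0 − R_B·δ_{BB} = 0.018, so R_B = (1.071 − 0.018)/0.006025 = 174.8 kN.
Moment equilibrium about A: M_A = Σ(load moments about A) − R_B·L = 2477 − 174.8×10.1 = 711.9 kN·m.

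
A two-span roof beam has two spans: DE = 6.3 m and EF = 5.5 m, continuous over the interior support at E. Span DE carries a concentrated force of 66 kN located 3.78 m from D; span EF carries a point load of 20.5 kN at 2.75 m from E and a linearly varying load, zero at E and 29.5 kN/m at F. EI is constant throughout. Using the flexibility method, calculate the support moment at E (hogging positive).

M_E = 76.74 kN·m

Release continuity at E by inserting a hinge; the redundant is the internal moment M_E. The primary structure is two simply-supported spans DE and EF.
Discontinuity in slope at E on the released structure — sum the simple-span end rotations:
  span DE: point load 66 at a = 3.78: Pab(L + a)/(6LEI) = 167.7/EI
  span EF: point load 20.5 at a = 2.75: Pab(L + b)/(6LEI) = 38.76/EI
  span EF: triangular load, peak 29.5: 7w₀L³/(360EI) = 95.43/EI
  relative rotation θ_0 = (167.7 + 134.2)/EI = 301.8/EI
A unit hogging moment at E produces rotation L₁/(3EI) + L₂/(3EI) = 3.933/EI.
Compatibility: M_E·(L₁+L₂)/(3EI) = θ_0, giving M_E = 76.74 kN·m (hogging).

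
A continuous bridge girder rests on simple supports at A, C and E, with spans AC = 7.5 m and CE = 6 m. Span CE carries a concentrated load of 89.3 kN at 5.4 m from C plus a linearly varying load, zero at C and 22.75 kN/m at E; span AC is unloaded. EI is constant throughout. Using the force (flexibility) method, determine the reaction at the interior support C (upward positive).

Insert a hinge at C; M_C is the redundant, and each span becomes simply supported.
End slopes at the hinge C, treating each span as simply supported:
  span CE: point load 89.3 at a = 5.4: Pab(L + b)/(6LEI) = 53.04/EI
  span CE: triangular load, peak 22.75: 7w₀L³/(360EI) = 95.55/EI
  relative rotation θ_0 = (0 + 148.6)/EI = 148.6/EI
A unit hogging moment at C produces rotation L₁/(3EI) + L₂/(3EI) = 4.5/EI.
Slope continuity at C: θ_0 = M_C·4.5/EI, so M_C = 148.6/4.5 = 33.02 kN·m (hogging).
Span AC, ΣM about A with M_C applied at C: R_C^{AC}·7.5 = 0 + 33.02, so R_C^{AC} = 4.403 kN and R_A = 0 − 4.403 = -4.403 kN.
Span CE, ΣM about E: R_C^{CE}·6 = 190.1 + 33.02, so R_C^{CE} = 37.18 kN and R_E = 157.6 − 37.18 = 120.4 kN.
R_C = 4.403 + 37.18 = 41.59 kN.

R_C = 41.59 kN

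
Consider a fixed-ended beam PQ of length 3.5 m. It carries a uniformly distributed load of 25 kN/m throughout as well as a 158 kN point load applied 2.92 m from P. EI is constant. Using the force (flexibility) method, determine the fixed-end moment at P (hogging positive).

M_P = 38.19 kN·m

Release both end moments; the primary structure is a simply-supported span PQ with redundants M_P and M_Q.
Simple-span end rotations at P and Q under the given loads:
  at P: UDL 25: wL³/(24EI) = 44.66/EI
  at Q: UDL 25: wL³/(24EI) = 44.66/EI
  at P: point load 158 at a = 2.92: Pab(L + b)/(6LEI) = 51.99/EI
  at Q: point load 158 at a = 2.92: Pab(L + a)/(6LEI) = 81.81/EI
  θ_P0 = 96.65/EI,  θ_Q0 = 126.5/EI
Flexibility coefficients: a unit moment at one end gives L/(3EI) there and L/(6EI) at the far end, so f₁₁ = f₂₂ = 1.167/EI and f₁₂ = f₂₁ = 0.5833/EI.
Compatibility — zero rotation at each built-in end:
  1.167 M_P + 0.5833 M_Q = 96.65
  0.5833 M_P + 1.167 M_Q = 126.5
Solving the pair gives M_P = 38.19 kN·m and M_Q = 89.31 kN·m (hogging).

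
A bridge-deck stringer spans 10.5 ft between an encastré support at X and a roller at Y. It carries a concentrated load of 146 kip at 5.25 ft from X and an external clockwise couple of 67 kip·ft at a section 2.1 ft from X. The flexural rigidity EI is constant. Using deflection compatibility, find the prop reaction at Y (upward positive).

R_Y = 49.07 kip

Remove the prop at Y; the released (primary) structure is a cantilever built in at X.
Primary-structure tip deflection at Y by superposition:
  point load 146 at a = 5.25: Pa²(3L − a)/(6EI) = 17606/EI
  clockwise couple 67 at a = 2.1: M₀a(2L − a)/(2EI) = 1330/EI
  δ_0 = 18935/EI
Tip deflection under a unit load at Y: L³/(3EI) = 385.9/EI.
The prop prevents deflection at Y: R_Y = δ_0/δ_{YY} = 18935/385.9 = 49.07 kip.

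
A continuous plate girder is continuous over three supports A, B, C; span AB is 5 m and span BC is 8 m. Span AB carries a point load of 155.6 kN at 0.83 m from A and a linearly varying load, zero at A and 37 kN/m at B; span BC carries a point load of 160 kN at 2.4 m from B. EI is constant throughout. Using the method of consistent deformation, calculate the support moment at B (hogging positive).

Take M_B as the redundant. Released structure: two simple spans AB and BC with a hinge at B.
Rotations at B on the released spans (each span's end-slope, ×1/EI):
  span AB: point load 155.6 at a = 0.83: Pab(L + a)/(6LEI) = 104.7/EI
  span AB: triangular load, peak 37: w₀L³/(45EI) = 102.8/EI
  span BC: point load 160 at a = 2.4: Pab(L + b)/(6LEI) = 609.3/EI
  relative rotation θ_0 = (207.4 + 609.3)/EI = 816.7/EI
A unit hogging moment at B produces rotation L₁/(3EI) + L₂/(3EI) = 4.333/EI.
Slope continuity at B: θ_0 = M_B·4.333/EI, so M_B = 816.7/4.333 = 188.5 kN·m (hogging).

M_B = 188.5 kN·m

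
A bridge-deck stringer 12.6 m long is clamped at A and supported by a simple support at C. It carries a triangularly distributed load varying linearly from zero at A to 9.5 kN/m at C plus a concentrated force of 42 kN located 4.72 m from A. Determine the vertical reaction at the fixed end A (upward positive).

R_A = 61.2 kN

Release the roller at C. Primary structure: cantilever fixed at A.
Primary-structure tip deflection at C by superposition:
  triangular load, peak 9.5 at the free end: 11w₀L⁴/(120EI) = 21949/EI
  point load 42 at a = 4.72: Pa²(3L − a)/(6EI) = 5159/EI
  δ_0 = 27108/EI
Tip deflection under a unit load at C: L³/(3EI) = 666.8/EI.
Compatibility at C: δ_0 − R_C·δ_{CC} = 0, so R_C = 27108/666.8 = 40.65 kN.
Vertical equilibrium: R_A = ΣP − R_C = 101.8 − 40.65 = 61.2 kN.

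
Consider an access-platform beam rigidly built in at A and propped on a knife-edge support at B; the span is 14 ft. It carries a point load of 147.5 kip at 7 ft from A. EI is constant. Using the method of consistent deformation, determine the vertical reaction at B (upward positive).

R_B = 46.09 kip

Choose R_B as the redundant. The primary structure is the cantilever fixed at A.
Deflection at B on the released cantilever, summing each load's contribution:
  point load 147.5 at a = 7: Pa²(3L − a)/(6EI) = 42160/EI
Flexibility coefficient — unit upward force at B: δ_{BB} = L³/(3EI) = 914.7/EI.
The prop prevents deflection at B: R_B = δ_0/δ_{BB} = 42160/914.7 = 46.09 kip.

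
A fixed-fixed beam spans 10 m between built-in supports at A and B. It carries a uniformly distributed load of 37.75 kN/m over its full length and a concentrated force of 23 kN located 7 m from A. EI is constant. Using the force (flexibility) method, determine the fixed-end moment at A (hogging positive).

Release both end moments; the primary structure is a simply-supported span AB with redundants M_A and M_B.
End rotations of the released simple span under the applied load (×1/EI):
  at A: UDL 37.75: wL³/(24EI) = 1573/EI
  at B: UDL 37.75: wL³/(24EI) = 1573/EI
  at A: point load 23 at a = 7: Pab(L + b)/(6LEI) = 104.7/EI
  at B: point load 23 at a = 7: Pab(L + a)/(6LEI) = 136.8/EI
  θ_A0 = 1678/EI,  θ_B0 = 1710/EI
Flexibility coefficients: a unit moment at one end gives L/(3EI) there and L/(6EI) at the far end, so f₁₁ = f₂₂ = 3.333/EI and f₁₂ = f₂₁ = 1.667/EI.
Compatibility — zero rotation at each built-in end:
  3.333 M_A + 1.667 M_B = 1678
  1.667 M_A + 3.333 M_B = 1710
Solving the pair gives M_A = 329.1 kN·m and M_B = 348.4 kN·m (hogging).

M_A = 329.1 kN·m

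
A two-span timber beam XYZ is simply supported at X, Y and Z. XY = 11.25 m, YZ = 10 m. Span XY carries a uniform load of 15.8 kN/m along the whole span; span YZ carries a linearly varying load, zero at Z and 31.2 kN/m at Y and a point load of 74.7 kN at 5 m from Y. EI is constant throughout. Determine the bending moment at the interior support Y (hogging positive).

Release continuity at Y by inserting a hinge; the redundant is the internal moment M_Y. The primary structure is two simply-supported spans XY and YZ.
Discontinuity in slope at Y on the released structure — sum the simple-span end rotations:
  span XY: UDL 15.8: wL³/(24EI) = 937.4/EI
  span YZ: triangular load, peak 31.2: w₀L³/(45EI) = 693.3/EI
  span YZ: point load 74.7 at a = 5: Pab(L + b)/(6LEI) = 466.9/EI
  relative rotation θ_0 = (937.4 + 1160)/EI = 2098/EI
A unit hogging moment at Y produces rotation L₁/(3EI) + L₂/(3EI) = 7.083/EI.
Compatibility: M_Y·(L₁+L₂)/(3EI) = θ_0, giving M_Y = 296.1 kN·m (hogging).

M_Y = 296.1 kN·m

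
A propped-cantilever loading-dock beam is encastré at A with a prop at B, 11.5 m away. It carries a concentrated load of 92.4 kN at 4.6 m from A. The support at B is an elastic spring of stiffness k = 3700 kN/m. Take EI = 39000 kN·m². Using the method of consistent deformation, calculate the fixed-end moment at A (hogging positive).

Choose R_B as the redundant. The primary structure is the cantilever fixed at A.
Free-end deflection of the primary structure under the applied loading (downward +):
  point load 92.4 at a = 4.6: Pa²(3L − a)/(6EI) = 9743/EI
Flexibility coefficient — unit upward force at B: δ_{BB} = L³/(3EI) = 507/EI.
With EI = 39000 kN·m²: δ_0 = 0.24983 m and δ_{BB} = 0.012999 m/kN.
Compatibility — the spring shortens by R_B/k under the reaction it provides: δ_0 − R_B·δ_{BB} = R_B/k. With 1/k = 0.00027 m/kN, R_B = δ_0 / (δ_{BB} + 1/k) = 0.24983 / (0.012999 + 0.00027) = 18.83 kN.
Moment equilibrium about A: M_A = Σ(load moments about A) − R_B·L = 425 − 18.83×11.5 = 208.5 kN·m.

M_A = 208.5 kN·m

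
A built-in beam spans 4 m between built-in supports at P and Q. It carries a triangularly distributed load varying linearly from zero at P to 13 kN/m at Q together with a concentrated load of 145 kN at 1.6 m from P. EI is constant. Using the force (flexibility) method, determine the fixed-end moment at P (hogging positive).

M_P = 90.45 kN·m

Take the two fixed-end moments M_P, M_Q as redundants; the released structure is the simple span PQ.
End rotations of the released simple span under the applied load (×1/EI):
  at P: triangular load, peak 13: 7w₀L³/(360EI) = 16.18/EI
  at Q: triangular load, peak 13: w₀L³/(45EI) = 18.49/EI
  at P: point load 145 at a = 1.6: Pab(L + b)/(6LEI) = 148.5/EI
  at Q: point load 145 at a = 1.6: Pab(L + a)/(6LEI) = 129.9/EI
  θ_P0 = 164.7/EI,  θ_Q0 = 148.4/EI
Flexibility coefficients: a unit moment at one end gives L/(3EI) there and L/(6EI) at the far end, so f₁₁ = f₂₂ = 1.333/EI and f₁₂ = f₂₁ = 0.6667/EI.
Compatibility — zero rotation at each built-in end:
  1.333 M_P + 0.6667 M_Q = 164.7
  0.6667 M_P + 1.333 M_Q = 148.4
Solving the pair gives M_P = 90.45 kN·m and M_Q = 66.08 kN·m (hogging).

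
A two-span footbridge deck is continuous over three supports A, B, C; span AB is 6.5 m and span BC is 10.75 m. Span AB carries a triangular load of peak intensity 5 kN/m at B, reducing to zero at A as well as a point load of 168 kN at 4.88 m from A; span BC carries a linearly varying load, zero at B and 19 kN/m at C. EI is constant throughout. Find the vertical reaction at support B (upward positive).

R_B = 208.7 kN

Insert a hinge at B; M_B is the redundant, and each span becomes simply supported.
Rotations at B on the released spans (each span's end-slope, ×1/EI):
  span AB: triangular load, peak 5: w₀L³/(45EI) = 30.51/EI
  span AB: point load 168 at a = 4.88: Pab(L + a)/(6LEI) = 387.5/EI
  span BC: triangular load, peak 19: 7w₀L³/(360EI) = 459/EI
  relative rotation θ_0 = (418.1 + 459)/EI = 877/EI
A unit hogging moment at B produces rotation L₁/(3EI) + L₂/(3EI) = 5.75/EI.
Compatibility: M_B·(L₁+L₂)/(3EI) = θ_0, giving M_B = 152.5 kN·m (hogging).
Span AB, ΣM about A with M_B applied at B: R_B^{AB}·6.5 = 890.3 + 152.5, so R_B^{AB} = 160.4 kN and R_A = 184.2 − 160.4 = 23.82 kN.
Span BC, ΣM about C: R_B^{BC}·10.75 = 365.9 + 152.5, so R_B^{BC} = 48.23 kN and R_C = 102.1 − 48.23 = 53.89 kN.
R_B = 160.4 + 48.23 = 208.7 kN.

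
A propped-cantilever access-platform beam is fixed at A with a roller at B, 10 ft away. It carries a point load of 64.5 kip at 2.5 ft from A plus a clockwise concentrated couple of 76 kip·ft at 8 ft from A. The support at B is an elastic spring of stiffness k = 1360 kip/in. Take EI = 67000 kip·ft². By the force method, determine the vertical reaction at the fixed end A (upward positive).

R_A = 48.21 kip

Release the roller at B. Primary structure: cantilever fixed at A.
Downward deflection at the released point B due to the loads:
  point load 64.5 at a = 2.5: Pa²(3L − a)/(6EI) = 1848/EI
  clockwise couple 76 at a = 8: M₀a(2L − a)/(2EI) = 3648/EI
  δ_0 = 5496/EI
Flexibility coefficient — unit upward force at B: δ_{BB} = L³/(3EI) = 333.3/EI.
With EI = 67000 kip·ft²: δ_0 = 0.082025 ft and δ_{BB} = 0.004975 ft/kip.
Compatibility — the spring shortens by R_B/k under the reaction it provides: δ_0 − R_B·δ_{BB} = R_B/k. With 1/k = 1/(1360×12) ft/kip = 0.000061 ft/kip, R_B = δ_0 / (δ_{BB} + 1/k) = 0.082025 / (0.004975 + 0.000061) = 16.29 kip.
Vertical equilibrium: R_A = ΣP − R_B = 64.5 − 16.29 = 48.21 kip.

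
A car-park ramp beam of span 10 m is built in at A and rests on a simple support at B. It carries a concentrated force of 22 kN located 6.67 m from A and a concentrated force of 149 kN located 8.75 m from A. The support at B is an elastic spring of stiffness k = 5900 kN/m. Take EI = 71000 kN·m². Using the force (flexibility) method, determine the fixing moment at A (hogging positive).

M_A = 170.4 kN·m

Choose R_B as the redundant. The primary structure is the cantilever fixed at A.
Free-end deflection of the primary structure under the applied loading (downward +):
  point load 22 at a = 6.67: Pa²(3L − a)/(6EI) = 3806/EI
  point load 149 at a = 8.75: Pa²(3L − a)/(6EI) = 40403/EI
  δ_0 = 44208/EI
Tip deflection under a unit load at B: L³/(3EI) = 333.3/EI.
With EI = 71000 kN·m²: δ_0 = 0.62265 m and δ_{BB} = 0.004695 m/kN.
Compatibility — the spring shortens by R_B/k under the reaction it provides: δ_0 − R_B·δ_{BB} = R_B/k. With 1/k = 0.000169 m/kN, R_B = δ_0 / (δ_{BB} + 1/k) = 0.62265 / (0.004695 + 0.000169) = 128 kN.
Moment equilibrium about A: M_A = Σ(load moments about A) − R_B·L = 1450 − 128×10 = 170.4 kN·m.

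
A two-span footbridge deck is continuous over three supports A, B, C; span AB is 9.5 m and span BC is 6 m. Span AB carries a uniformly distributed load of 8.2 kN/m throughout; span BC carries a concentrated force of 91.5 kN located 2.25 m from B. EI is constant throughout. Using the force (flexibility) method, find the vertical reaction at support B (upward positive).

Insert a hinge at B; M_B is the redundant, and each span becomes simply supported.
Rotations at B on the released spans (each span's end-slope, ×1/EI):
  span AB: UDL 8.2: wL³/(24EI) = 292.9/EI
  span BC: point load 91.5 at a = 2.25: Pab(L + b)/(6LEI) = 209.1/EI
  relative rotation θ_0 = (292.9 + 209.1)/EI = 502/EI
A unit hogging moment at B produces rotation L₁/(3EI) + L₂/(3EI) = 5.167/EI.
Slope continuity at B: θ_0 = M_B·5.167/EI, so M_B = 502/5.167 = 97.17 kN·m (hogging).
Span AB, ΣM about A with M_B applied at B: R_B^{AB}·9.5 = 370 + 97.17, so R_B^{AB} = 49.18 kN and R_A = 77.9 − 49.18 = 28.72 kN.
Span BC, ΣM about C: R_B^{BC}·6 = 343.1 + 97.17, so R_B^{BC} = 73.38 kN and R_C = 91.5 − 73.38 = 18.12 kN.
R_B = 49.18 + 73.38 = 122.6 kN.

R_B = 122.6 kN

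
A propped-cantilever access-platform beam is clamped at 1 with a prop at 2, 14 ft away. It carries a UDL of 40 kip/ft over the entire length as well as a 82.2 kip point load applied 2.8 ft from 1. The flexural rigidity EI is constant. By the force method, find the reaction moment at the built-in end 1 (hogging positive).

Release the roller at 2. Primary structure: cantilever fixed at 1.
Primary-structure tip deflection at 2 by superposition:
  UDL 40: wL⁴/(8EI) = 192080/EI
  point load 82.2 at a = 2.8: Pa²(3L − a)/(6EI) = 4210/EI
  δ_0 = 196290/EI
Flexibility coefficient — unit upward force at 2: δ_{22} = L³/(3EI) = 914.7/EI.
The prop prevents deflection at 2: R_2 = δ_0/δ_{22} = 196290/914.7 = 214.6 kip.
Moment equilibrium about 1: M_1 = Σ(load moments about 1) − R_2·L = 4150 − 214.6×14 = 1146 kip·ft.

M_1 = 1146 kip·ft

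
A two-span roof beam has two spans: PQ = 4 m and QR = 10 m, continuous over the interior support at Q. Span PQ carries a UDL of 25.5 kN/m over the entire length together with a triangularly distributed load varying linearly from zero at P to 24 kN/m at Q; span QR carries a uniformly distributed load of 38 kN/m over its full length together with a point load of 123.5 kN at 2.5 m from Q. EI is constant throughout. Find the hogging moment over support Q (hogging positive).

Insert a hinge at Q; M_Q is the redundant, and each span becomes simply supported.
Rotations at Q on the released spans (each span's end-slope, ×1/EI):
  span PQ: UDL 25.5: wL³/(24EI) = 68/EI
  span PQ: triangular load, peak 24: w₀L³/(45EI) = 34.13/EI
  span QR: UDL 38: wL³/(24EI) = 1583/EI
  span QR: point load 123.5 at a = 2.5: Pab(L + b)/(6LEI) = 675.4/EI
  relative rotation θ_0 = (102.1 + 2259)/EI = 2361/EI
A unit hogging moment at Q produces rotation L₁/(3EI) + L₂/(3EI) = 4.667/EI.
Compatibility: M_Q·(L₁+L₂)/(3EI) = θ_0, giving M_Q = 505.9 kN·m (hogging).

M_Q = 505.9 kN·m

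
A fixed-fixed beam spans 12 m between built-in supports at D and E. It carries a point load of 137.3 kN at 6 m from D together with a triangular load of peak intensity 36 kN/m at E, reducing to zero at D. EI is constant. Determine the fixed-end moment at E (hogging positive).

M_E = 465.1 kN·m

Release both end moments; the primary structure is a simply-supported span DE with redundants M_D and M_E.
End rotations of the released simple span under the applied load (×1/EI):
  at D: point load 137.3 at a = 6: Pab(L + b)/(6LEI) = 1236/EI
  at E: point load 137.3 at a = 6: Pab(L + a)/(6LEI) = 1236/EI
  at D: triangular load, peak 36: 7w₀L³/(360EI) = 1210/EI
  at E: triangular load, peak 36: w₀L³/(45EI) = 1382/EI
  θ_D0 = 2445/EI,  θ_E0 = 2618/EI
Flexibility coefficients: a unit moment at one end gives L/(3EI) there and L/(6EI) at the far end, so f₁₁ = f₂₂ = 4/EI and f₁₂ = f₂₁ = 2/EI.
Compatibility — zero rotation at each built-in end:
  4 M_D + 2 M_E = 2445
  2 M_D + 4 M_E = 2618
Solving the pair gives M_D = 378.8 kN·m and M_E = 465.1 kN·m (hogging).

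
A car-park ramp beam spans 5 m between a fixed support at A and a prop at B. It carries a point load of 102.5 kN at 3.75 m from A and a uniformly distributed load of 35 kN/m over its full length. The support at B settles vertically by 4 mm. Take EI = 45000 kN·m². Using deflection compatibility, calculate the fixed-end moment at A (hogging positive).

Take the reaction at B as the redundant and release it; the primary structure is a cantilever fixed at A.
Deflection at B on the released cantilever, summing each load's contribution:
  point load 102.5 at a = 3.75: Pa²(3L − a)/(6EI) = 2703/EI
  UDL 35: wL⁴/(8EI) = 2734/EI
  δ_0 = 5437/EI
Tip deflection under a unit load at B: L³/(3EI) = 41.67/EI.
With EI = 45000 kN·m²: δ_0 = 0.12082 m and δ_{BB} = 0.000926 m/kN.
Compatibility — the beam at B must follow the support down by 0.004 m: δ_0 − R_B·δ_{BB} = 0.004, so R_B = (0.12082 − 0.004)/0.000926 = 126.2 kN.
Moment equilibrium about A: M_A = Σ(load moments about A) − R_B·L = 821.9 − 126.2×5 = 191 kN·m.

M_A = 191 kN·m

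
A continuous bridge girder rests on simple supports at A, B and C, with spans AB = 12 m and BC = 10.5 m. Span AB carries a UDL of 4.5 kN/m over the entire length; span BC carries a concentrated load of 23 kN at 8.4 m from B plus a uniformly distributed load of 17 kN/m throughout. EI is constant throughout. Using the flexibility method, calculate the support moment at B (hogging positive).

M_B = 163.4 kN·m

Release continuity at B by inserting a hinge; the redundant is the internal moment M_B. The primary structure is two simply-supported spans AB and BC.
End slopes at the hinge B, treating each span as simply supported:
  span AB: UDL 4.5: wL³/(24EI) = 324/EI
  span BC: point load 23 at a = 8.4: Pab(L + b)/(6LEI) = 81.14/EI
  span BC: UDL 17: wL³/(24EI) = 820/EI
  relative rotation θ_0 = (324 + 901.1)/EI = 1225/EI
A unit hogging moment at B produces rotation L₁/(3EI) + L₂/(3EI) = 7.5/EI.
Compatibility: M_B·(L₁+L₂)/(3EI) = θ_0, giving M_B = 163.4 kN·m (hogging).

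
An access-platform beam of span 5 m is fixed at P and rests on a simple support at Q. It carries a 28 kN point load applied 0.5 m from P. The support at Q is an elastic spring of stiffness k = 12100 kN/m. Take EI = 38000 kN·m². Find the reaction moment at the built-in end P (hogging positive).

Choose R_Q as the redundant. The primary structure is the cantilever fixed at P.
Primary-structure tip deflection at Q by superposition:
  point load 28 at a = 0.5: Pa²(3L − a)/(6EI) = 16.92/EI
Flexibility coefficient — unit upward force at Q: δ_{QQ} = L³/(3EI) = 41.67/EI.
With EI = 38000 kN·m²: δ_0 = 0.000445 m and δ_{QQ} = 0.001096 m/kN.
Compatibility — the spring shortens by R_Q/k under the reaction it provides: δ_0 − R_Q·δ_{QQ} = R_Q/k. With 1/k = 0.000083 m/kN, R_Q = δ_0 / (δ_{QQ} + 1/k) = 0.000445 / (0.001096 + 0.000083) = 0.3775 kN.
Moment equilibrium about P: M_P = Σ(load moments about P) − R_Q·L = 14 − 0.3775×5 = 12.11 kN·m.

M_P = 12.11 kN·m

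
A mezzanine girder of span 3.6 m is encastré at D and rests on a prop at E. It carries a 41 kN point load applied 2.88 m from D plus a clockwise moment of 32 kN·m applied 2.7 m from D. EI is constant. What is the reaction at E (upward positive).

R_E = 41.36 kN

Remove the prop at E; the released (primary) structure is a cantilever built in at D.
Downward deflection at the released point E due to the loads:
  point load 41 at a = 2.88: Pa²(3L − a)/(6EI) = 448.9/EI
  clockwise couple 32 at a = 2.7: M₀a(2L − a)/(2EI) = 194.4/EI
  δ_0 = 643.3/EI
Tip deflection under a unit load at E: L³/(3EI) = 15.55/EI.
Compatibility at E: δ_0 − R_E·δ_{EE} = 0, so R_E = 643.3/15.55 = 41.36 kN.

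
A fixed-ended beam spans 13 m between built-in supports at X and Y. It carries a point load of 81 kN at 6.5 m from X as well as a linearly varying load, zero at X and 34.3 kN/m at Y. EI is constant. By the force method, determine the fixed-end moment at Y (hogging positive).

Release both end moments; the primary structure is a simply-supported span XY with redundants M_X and M_Y.
On the primary (simply-supported) span, the end slopes from the loading are:
  at X: point load 81 at a = 6.5: Pab(L + b)/(6LEI) = 855.6/EI
  at Y: point load 81 at a = 6.5: Pab(L + a)/(6LEI) = 855.6/EI
  at X: triangular load, peak 34.3: 7w₀L³/(360EI) = 1465/EI
  at Y: triangular load, peak 34.3: w₀L³/(45EI) = 1675/EI
  θ_X0 = 2321/EI,  θ_Y0 = 2530/EI
Flexibility coefficients: a unit moment at one end gives L/(3EI) there and L/(6EI) at the far end, so f₁₁ = f₂₂ = 4.333/EI and f₁₂ = f₂₁ = 2.167/EI.
Compatibility — zero rotation at each built-in end:
  4.333 M_X + 2.167 M_Y = 2321
  2.167 M_X + 4.333 M_Y = 2530
Solving the pair gives M_X = 324.8 kN·m and M_Y = 421.5 kN·m (hogging).

M_Y = 421.5 kN·m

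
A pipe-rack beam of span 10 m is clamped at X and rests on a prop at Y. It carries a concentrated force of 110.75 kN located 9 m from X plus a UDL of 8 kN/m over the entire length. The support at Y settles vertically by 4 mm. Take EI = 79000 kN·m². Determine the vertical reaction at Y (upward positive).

Release the roller at Y. Primary structure: cantilever fixed at X.
Deflection at Y on the released cantilever, summing each load's contribution:
  point load 110.75 at a = 9: Pa²(3L − a)/(6EI) = 31398/EI
  UDL 8: wL⁴/(8EI) = 10000/EI
  δ_0 = 41398/EI
Flexibility coefficient — unit upward force at Y: δ_{YY} = L³/(3EI) = 333.3/EI.
With EI = 79000 kN·m²: δ_0 = 0.52402 m and δ_{YY} = 0.004219 m/kN.
Compatibility — the beam at Y must follow the support down by 0.004 m: δ_0 − R_Y·δ_{YY} = 0.004, so R_Y = (0.52402 − 0.004)/0.004219 = 123.2 kN.

R_Y = 123.2 kN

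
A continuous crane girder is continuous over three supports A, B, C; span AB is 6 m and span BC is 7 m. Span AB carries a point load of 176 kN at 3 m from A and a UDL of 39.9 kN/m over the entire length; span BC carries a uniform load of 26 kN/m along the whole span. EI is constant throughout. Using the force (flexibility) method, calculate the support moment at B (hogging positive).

M_B = 260 kN·m

Release continuity at B by inserting a hinge; the redundant is the internal moment M_B. The primary structure is two simply-supported spans AB and BC.
Discontinuity in slope at B on the released structure — sum the simple-span end rotations:
  span AB: point load 176 at a = 3: Pab(L + a)/(6LEI) = 396/EI
  span AB: UDL 39.9: wL³/(24EI) = 359.1/EI
  span BC: UDL 26: wL³/(24EI) = 371.6/EI
  relative rotation θ_0 = (755.1 + 371.6)/EI = 1127/EI
A unit hogging moment at B produces rotation L₁/(3EI) + L₂/(3EI) = 4.333/EI.
Slope continuity at B: θ_0 = M_B·4.333/EI, so M_B = 1127/4.333 = 260 kN·m (hogging).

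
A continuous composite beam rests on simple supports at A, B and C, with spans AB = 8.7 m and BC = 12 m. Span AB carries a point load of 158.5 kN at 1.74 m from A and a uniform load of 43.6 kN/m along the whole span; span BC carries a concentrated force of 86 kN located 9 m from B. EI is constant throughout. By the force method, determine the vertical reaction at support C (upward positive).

R_C = 39.57 kN

Release continuity at B by inserting a hinge; the redundant is the internal moment M_B. The primary structure is two simply-supported spans AB and BC.
End slopes at the hinge B, treating each span as simply supported:
  span AB: point load 158.5 at a = 1.74: Pab(L + a)/(6LEI) = 383.9/EI
  span AB: UDL 43.6: wL³/(24EI) = 1196/EI
  span BC: point load 86 at a = 9: Pab(L + b)/(6LEI) = 483.8/EI
  relative rotation θ_0 = (1580 + 483.8)/EI = 2064/EI
A unit hogging moment at B produces rotation L₁/(3EI) + L₂/(3EI) = 6.9/EI.
Slope continuity at B: θ_0 = M_B·6.9/EI, so M_B = 2064/6.9 = 299.1 kN·m (hogging).
Span BC, ΣM about C: R_B^{BC}·12 = 258 + 299.1, so R_B^{BC} = 46.43 kN and R_C = 86 − 46.43 = 39.57 kN.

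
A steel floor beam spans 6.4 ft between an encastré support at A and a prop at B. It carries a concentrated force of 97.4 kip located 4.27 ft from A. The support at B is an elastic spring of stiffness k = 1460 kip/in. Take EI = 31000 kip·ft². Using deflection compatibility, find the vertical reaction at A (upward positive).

R_A = 47.83 kip

Choose R_B as the redundant. The primary structure is the cantilever fixed at A.
Deflection at B on the released cantilever, summing each load's contribution:
  point load 97.4 at a = 4.27: Pa²(3L − a)/(6EI) = 4419/EI
Tip deflection under a unit load at B: L³/(3EI) = 87.38/EI.
With EI = 31000 kip·ft²: δ_0 = 0.14255 ft and δ_{BB} = 0.002819 ft/kip.
Compatibility — the spring shortens by R_B/k under the reaction it provides: δ_0 − R_B·δ_{BB} = R_B/k. With 1/k = 1/(1460×12) ft/kip = 0.000057 ft/kip, R_B = δ_0 / (δ_{BB} + 1/k) = 0.14255 / (0.002819 + 0.000057) = 49.57 kip.
Vertical equilibrium: R_A = ΣP − R_B = 97.4 − 49.57 = 47.83 kip.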